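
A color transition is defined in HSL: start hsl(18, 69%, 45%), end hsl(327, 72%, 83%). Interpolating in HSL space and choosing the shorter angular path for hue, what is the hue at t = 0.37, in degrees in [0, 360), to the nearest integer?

Hue: 327 − 18 = 309°, but |309| > 180 so the shorter arc goes the other way: Δh = 309 − 360 = -51°.
H = 18 + 0.37 × (-51) = -0.87 → -1 → -1 mod 360 = 359°

359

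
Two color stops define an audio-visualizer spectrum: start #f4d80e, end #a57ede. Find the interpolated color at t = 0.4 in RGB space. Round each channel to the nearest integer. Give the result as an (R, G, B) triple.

(212, 180, 97)

#f4d80e → (244, 216, 14); #a57ede → (165, 126, 222).
R = 244 + 0.4 × (165 − 244) = 244 + 0.4 × -79 = 212.4 → 212
G = 216 + 0.4 × (126 − 216) = 216 + 0.4 × -90 = 180 → 180
B = 14 + 0.4 × (222 − 14) = 14 + 0.4 × 208 = 97.2 → 97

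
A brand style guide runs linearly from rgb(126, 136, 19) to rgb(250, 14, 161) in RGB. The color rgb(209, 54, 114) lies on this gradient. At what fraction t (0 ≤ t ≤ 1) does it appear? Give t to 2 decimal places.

0.67

Invert the lerp on the B channel (largest span, 142): t = (114 − 19) / (161 − 19) = 95/142 = 0.66901.
Check on R: (209 − 126)/(250 − 126) = 0.6694 ✓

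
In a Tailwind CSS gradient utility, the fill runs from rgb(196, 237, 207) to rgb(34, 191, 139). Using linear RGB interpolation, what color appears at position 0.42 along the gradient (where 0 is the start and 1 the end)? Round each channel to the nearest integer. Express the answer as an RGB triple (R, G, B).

R = 196 + 0.42 × (34 − 196) = 196 + 0.42 × -162 = 127.96 → 128
G = 237 + 0.42 × (191 − 237) = 237 + 0.42 × -46 = 217.68 → 218
B = 207 + 0.42 × (139 − 207) = 207 + 0.42 × -68 = 178.44 → 178

(128, 218, 178)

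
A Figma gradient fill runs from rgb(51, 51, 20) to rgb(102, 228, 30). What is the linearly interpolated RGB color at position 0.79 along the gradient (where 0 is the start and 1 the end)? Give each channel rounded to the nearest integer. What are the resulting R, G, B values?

(91, 191, 28)

R = 51 + 0.79 × (102 − 51) = 51 + 0.79 × 51 = 91.29 → 91
G = 51 + 0.79 × (228 − 51) = 51 + 0.79 × 177 = 190.83 → 191
B = 20 + 0.79 × (30 − 20) = 20 + 0.79 × 10 = 27.9 → 28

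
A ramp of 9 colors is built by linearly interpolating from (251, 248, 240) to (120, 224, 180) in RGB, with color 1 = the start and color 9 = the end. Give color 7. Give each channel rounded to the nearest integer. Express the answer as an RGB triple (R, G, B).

With 9 swatches and endpoints inclusive, swatch 7 sits at t = (7 − 1)/(9 − 1) = 6/8 ≈ 0.75.
R = 251 + 0.75 × (120 − 251) = 152.75 → 153
G = 248 + 0.75 × (224 − 248) = 230 → 230
B = 240 + 0.75 × (180 − 240) = 195 → 195

(153, 230, 195)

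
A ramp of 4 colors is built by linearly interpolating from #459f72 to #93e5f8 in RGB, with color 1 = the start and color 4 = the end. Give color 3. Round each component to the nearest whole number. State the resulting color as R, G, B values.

With 4 swatches and endpoints inclusive, swatch 3 sits at t = (3 − 1)/(4 − 1) = 2/3 ≈ 0.6667.
#459f72 → (69, 159, 114); #93e5f8 → (147, 229, 248).
R = 69 + 0.6667 × (147 − 69) = 121.003 → 121
G = 159 + 0.6667 × (229 − 159) = 205.669 → 206
B = 114 + 0.6667 × (248 − 114) = 203.338 → 203

(121, 206, 203)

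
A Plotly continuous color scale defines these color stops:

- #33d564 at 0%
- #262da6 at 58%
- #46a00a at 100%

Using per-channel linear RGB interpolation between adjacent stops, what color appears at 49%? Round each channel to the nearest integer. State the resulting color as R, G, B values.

49% lies between the 0% and 58% stops, so the local fraction is t = (49 − 0)/(58 − 0) = 49/58 ≈ 0.8448.
#33d564 → (51, 213, 100); #262da6 → (38, 45, 166).
R = 51 + 0.8448 × (38 − 51) = 40.018 → 40
G = 213 + 0.8448 × (45 − 213) = 71.074 → 71
B = 100 + 0.8448 × (166 − 100) = 155.757 → 156

(40, 71, 156)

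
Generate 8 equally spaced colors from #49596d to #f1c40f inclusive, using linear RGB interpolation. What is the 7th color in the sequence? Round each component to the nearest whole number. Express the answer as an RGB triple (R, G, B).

With 8 swatches and endpoints inclusive, swatch 7 sits at t = (7 − 1)/(8 − 1) = 6/7 ≈ 0.8571.
#49596d → (73, 89, 109); #f1c40f → (241, 196, 15).
R = 73 + 0.8571 × (241 − 73) = 216.993 → 217
G = 89 + 0.8571 × (196 − 89) = 180.71 → 181
B = 109 + 0.8571 × (15 − 109) = 28.433 → 28

(217, 181, 28)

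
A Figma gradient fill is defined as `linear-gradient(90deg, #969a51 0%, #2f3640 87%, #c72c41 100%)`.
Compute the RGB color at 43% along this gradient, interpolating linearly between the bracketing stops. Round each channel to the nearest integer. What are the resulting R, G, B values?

43% lies between the 0% and 87% stops, so the local fraction is t = (43 − 0)/(87 − 0) = 43/87 ≈ 0.4943.
#969a51 → (150, 154, 81); #2f3640 → (47, 54, 64).
R = 150 + 0.4943 × (47 − 150) = 99.087 → 99
G = 154 + 0.4943 × (54 − 154) = 104.57 → 105
B = 81 + 0.4943 × (64 − 81) = 72.597 → 73

(99, 105, 73)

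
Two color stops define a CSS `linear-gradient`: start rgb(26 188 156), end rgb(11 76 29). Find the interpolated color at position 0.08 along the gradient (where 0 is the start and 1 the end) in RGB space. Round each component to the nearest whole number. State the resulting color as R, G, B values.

(25, 179, 146)

R = 26 + 0.08 × (11 − 26) = 26 + 0.08 × -15 = 24.8 → 25
G = 188 + 0.08 × (76 − 188) = 188 + 0.08 × -112 = 179.04 → 179
B = 156 + 0.08 × (29 − 156) = 156 + 0.08 × -127 = 145.84 → 146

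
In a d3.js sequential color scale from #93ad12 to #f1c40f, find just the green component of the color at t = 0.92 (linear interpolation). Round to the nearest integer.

194

G₁ = 173 (from #93ad12), G₂ = 196 (from #f1c40f).
G = 173 + 0.92 × (196 − 173) = 194.16 → 194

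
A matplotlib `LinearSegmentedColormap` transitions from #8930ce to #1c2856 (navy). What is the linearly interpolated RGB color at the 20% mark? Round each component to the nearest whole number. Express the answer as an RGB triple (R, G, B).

(115, 46, 182)

#8930ce → (137, 48, 206); #1c2856 → (28, 40, 86).
20% corresponds to t = 0.2.
R = 137 + 0.2 × (28 − 137) = 137 + 0.2 × -109 = 115.2 → 115
G = 48 + 0.2 × (40 − 48) = 48 + 0.2 × -8 = 46.4 → 46
B = 206 + 0.2 × (86 − 206) = 206 + 0.2 × -120 = 182 → 182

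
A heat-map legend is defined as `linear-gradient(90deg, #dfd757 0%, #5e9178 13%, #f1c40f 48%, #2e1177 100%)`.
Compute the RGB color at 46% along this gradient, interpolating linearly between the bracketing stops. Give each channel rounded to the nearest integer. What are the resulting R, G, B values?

46% lies between the 13% and 48% stops, so the local fraction is t = (46 − 13)/(48 − 13) = 33/35 ≈ 0.9429.
#5e9178 → (94, 145, 120); #f1c40f → (241, 196, 15).
R = 94 + 0.9429 × (241 − 94) = 232.606 → 233
G = 145 + 0.9429 × (196 − 145) = 193.088 → 193
B = 120 + 0.9429 × (15 − 120) = 20.996 → 21

(233, 193, 21)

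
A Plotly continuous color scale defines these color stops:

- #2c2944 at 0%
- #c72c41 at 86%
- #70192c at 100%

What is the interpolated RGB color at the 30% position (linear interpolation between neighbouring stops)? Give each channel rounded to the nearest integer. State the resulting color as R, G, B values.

30% lies between the 0% and 86% stops, so the local fraction is t = (30 − 0)/(86 − 0) = 30/86 ≈ 0.3488.
#2c2944 → (44, 41, 68); #c72c41 → (199, 44, 65).
R = 44 + 0.3488 × (199 − 44) = 98.064 → 98
G = 41 + 0.3488 × (44 − 41) = 42.046 → 42
B = 68 + 0.3488 × (65 − 68) = 66.954 → 67

(98, 42, 67)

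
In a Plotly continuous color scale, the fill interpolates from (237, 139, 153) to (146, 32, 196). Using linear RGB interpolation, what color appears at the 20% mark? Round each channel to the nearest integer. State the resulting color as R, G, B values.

20% corresponds to t = 0.2.
R = 237 + 0.2 × (146 − 237) = 237 + 0.2 × -91 = 218.8 → 219
G = 139 + 0.2 × (32 − 139) = 139 + 0.2 × -107 = 117.6 → 118
B = 153 + 0.2 × (196 − 153) = 153 + 0.2 × 43 = 161.6 → 162

(219, 118, 162)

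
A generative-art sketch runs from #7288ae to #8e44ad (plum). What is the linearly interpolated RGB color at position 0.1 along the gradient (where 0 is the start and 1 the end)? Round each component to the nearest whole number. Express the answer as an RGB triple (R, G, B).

(117, 129, 174)

#7288ae → (114, 136, 174); #8e44ad → (142, 68, 173).
R = 114 + 0.1 × (142 − 114) = 114 + 0.1 × 28 = 116.8 → 117
G = 136 + 0.1 × (68 − 136) = 136 + 0.1 × -68 = 129.2 → 129
B = 174 + 0.1 × (173 − 174) = 174 + 0.1 × -1 = 173.9 → 174
So the blended color is (117, 129, 174), about #7581ae.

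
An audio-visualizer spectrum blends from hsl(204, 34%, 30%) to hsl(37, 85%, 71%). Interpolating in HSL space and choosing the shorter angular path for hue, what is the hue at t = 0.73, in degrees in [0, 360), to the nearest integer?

82

Hue arc: Δh = 37 − 204 = -167° (|Δh| ≤ 180, already the shorter path).
H = 204 + 0.73 × (-167) = 82.09 → 82°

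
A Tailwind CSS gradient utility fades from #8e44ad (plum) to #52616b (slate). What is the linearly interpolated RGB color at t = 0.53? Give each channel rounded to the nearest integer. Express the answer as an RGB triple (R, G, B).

#8e44ad → (142, 68, 173); #52616b → (82, 97, 107).
R = 142 + 0.53 × (82 − 142) = 142 + 0.53 × -60 = 110.2 → 110
G = 68 + 0.53 × (97 − 68) = 68 + 0.53 × 29 = 83.37 → 83
B = 173 + 0.53 × (107 − 173) = 173 + 0.53 × -66 = 138.02 → 138

(110, 83, 138)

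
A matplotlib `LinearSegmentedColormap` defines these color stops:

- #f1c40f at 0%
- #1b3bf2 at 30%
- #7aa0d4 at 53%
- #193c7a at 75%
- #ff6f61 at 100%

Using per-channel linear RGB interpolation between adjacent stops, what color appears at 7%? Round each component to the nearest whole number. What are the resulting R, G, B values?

(191, 164, 68)

7% lies between the 0% and 30% stops, so the local fraction is t = (7 − 0)/(30 − 0) = 7/30 ≈ 0.2333.
#f1c40f → (241, 196, 15); #1b3bf2 → (27, 59, 242).
R = 241 + 0.2333 × (27 − 241) = 191.074 → 191
G = 196 + 0.2333 × (59 − 196) = 164.038 → 164
B = 15 + 0.2333 × (242 − 15) = 67.959 → 68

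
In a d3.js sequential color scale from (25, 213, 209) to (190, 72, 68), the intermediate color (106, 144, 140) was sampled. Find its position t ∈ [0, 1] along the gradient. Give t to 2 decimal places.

Invert the lerp on the R channel (largest span, 165): t = (106 − 25) / (190 − 25) = 81/165 = 0.49091.
Check on G: (144 − 213)/(72 − 213) = 0.4894 ✓

0.49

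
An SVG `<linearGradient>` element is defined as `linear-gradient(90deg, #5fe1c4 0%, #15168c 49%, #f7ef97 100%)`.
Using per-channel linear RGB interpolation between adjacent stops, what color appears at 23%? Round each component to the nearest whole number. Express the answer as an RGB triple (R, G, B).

(60, 130, 170)

23% lies between the 0% and 49% stops, so the local fraction is t = (23 − 0)/(49 − 0) = 23/49 ≈ 0.4694.
#5fe1c4 → (95, 225, 196); #15168c → (21, 22, 140).
R = 95 + 0.4694 × (21 − 95) = 60.264 → 60
G = 225 + 0.4694 × (22 − 225) = 129.712 → 130
B = 196 + 0.4694 × (140 − 196) = 169.714 → 170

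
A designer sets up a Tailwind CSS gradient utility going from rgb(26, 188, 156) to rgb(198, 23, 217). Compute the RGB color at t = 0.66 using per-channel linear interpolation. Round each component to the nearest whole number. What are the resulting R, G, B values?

(140, 79, 196)

R = 26 + 0.66 × (198 − 26) = 26 + 0.66 × 172 = 139.52 → 140
G = 188 + 0.66 × (23 − 188) = 188 + 0.66 × -165 = 79.1 → 79
B = 156 + 0.66 × (217 − 156) = 156 + 0.66 × 61 = 196.26 → 196
So the blended color is (140, 79, 196), about #8c4fc4.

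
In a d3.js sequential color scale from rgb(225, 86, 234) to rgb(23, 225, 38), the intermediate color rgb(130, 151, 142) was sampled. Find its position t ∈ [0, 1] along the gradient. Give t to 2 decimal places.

0.47

Invert the lerp on the R channel (largest span, 202): t = (130 − 225) / (23 − 225) = -95/-202 = 0.4703.
Check on G: (151 − 86)/(225 − 86) = 0.4676 ✓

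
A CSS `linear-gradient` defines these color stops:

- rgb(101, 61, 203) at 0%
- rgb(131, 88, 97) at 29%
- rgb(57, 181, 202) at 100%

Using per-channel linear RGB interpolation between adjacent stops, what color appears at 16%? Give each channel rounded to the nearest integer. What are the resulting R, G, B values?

(118, 76, 145)

16% lies between the 0% and 29% stops, so the local fraction is t = (16 − 0)/(29 − 0) = 16/29 ≈ 0.5517.
R = 101 + 0.5517 × (131 − 101) = 117.551 → 118
G = 61 + 0.5517 × (88 − 61) = 75.896 → 76
B = 203 + 0.5517 × (97 − 203) = 144.52 → 145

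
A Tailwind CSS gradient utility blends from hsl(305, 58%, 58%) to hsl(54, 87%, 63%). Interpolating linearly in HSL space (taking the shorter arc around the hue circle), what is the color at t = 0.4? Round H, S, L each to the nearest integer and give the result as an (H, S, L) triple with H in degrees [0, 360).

Hue: 54 − 305 = -251°, but |-251| > 180 so the shorter arc goes the other way: Δh = -251 + 360 = 109°.
H = 305 + 0.4 × (109) = 348.6 → 349°
S = 58 + 0.4 × (87 − 58) = 69.6 → 70%
L = 58 + 0.4 × (63 − 58) = 60 → 60%

(349, 70, 60)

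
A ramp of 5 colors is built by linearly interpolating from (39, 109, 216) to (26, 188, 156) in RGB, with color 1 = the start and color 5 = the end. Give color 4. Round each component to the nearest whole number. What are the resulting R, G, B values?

With 5 swatches and endpoints inclusive, swatch 4 sits at t = (4 − 1)/(5 − 1) = 3/4 ≈ 0.75.
R = 39 + 0.75 × (26 − 39) = 29.25 → 29
G = 109 + 0.75 × (188 − 109) = 168.25 → 168
B = 216 + 0.75 × (156 − 216) = 171 → 171

(29, 168, 171)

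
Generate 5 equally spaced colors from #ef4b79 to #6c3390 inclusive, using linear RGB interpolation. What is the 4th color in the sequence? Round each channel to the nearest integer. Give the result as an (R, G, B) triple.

With 5 swatches and endpoints inclusive, swatch 4 sits at t = (4 − 1)/(5 − 1) = 3/4 ≈ 0.75.
#ef4b79 → (239, 75, 121); #6c3390 → (108, 51, 144).
R = 239 + 0.75 × (108 − 239) = 140.75 → 141
G = 75 + 0.75 × (51 − 75) = 57 → 57
B = 121 + 0.75 × (144 − 121) = 138.25 → 138

(141, 57, 138)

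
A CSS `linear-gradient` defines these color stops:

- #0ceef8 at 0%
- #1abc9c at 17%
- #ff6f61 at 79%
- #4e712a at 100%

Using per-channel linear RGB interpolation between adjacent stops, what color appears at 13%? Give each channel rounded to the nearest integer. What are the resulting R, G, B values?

(23, 200, 178)

13% lies between the 0% and 17% stops, so the local fraction is t = (13 − 0)/(17 − 0) = 13/17 ≈ 0.7647.
#0ceef8 → (12, 238, 248); #1abc9c → (26, 188, 156).
R = 12 + 0.7647 × (26 − 12) = 22.706 → 23
G = 238 + 0.7647 × (188 − 238) = 199.765 → 200
B = 248 + 0.7647 × (156 − 248) = 177.648 → 178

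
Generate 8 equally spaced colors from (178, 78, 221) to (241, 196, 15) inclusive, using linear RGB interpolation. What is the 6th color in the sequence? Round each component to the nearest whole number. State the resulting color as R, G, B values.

With 8 swatches and endpoints inclusive, swatch 6 sits at t = (6 − 1)/(8 − 1) = 5/7 ≈ 0.7143.
R = 178 + 0.7143 × (241 − 178) = 223.001 → 223
G = 78 + 0.7143 × (196 − 78) = 162.287 → 162
B = 221 + 0.7143 × (15 − 221) = 73.854 → 74

(223, 162, 74)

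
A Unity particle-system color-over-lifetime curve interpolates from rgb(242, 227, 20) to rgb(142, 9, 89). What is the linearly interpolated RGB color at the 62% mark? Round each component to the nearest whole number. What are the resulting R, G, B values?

(180, 92, 63)

62% corresponds to t = 0.62.
R = 242 + 0.62 × (142 − 242) = 242 + 0.62 × -100 = 180 → 180
G = 227 + 0.62 × (9 − 227) = 227 + 0.62 × -218 = 91.84 → 92
B = 20 + 0.62 × (89 − 20) = 20 + 0.62 × 69 = 62.78 → 63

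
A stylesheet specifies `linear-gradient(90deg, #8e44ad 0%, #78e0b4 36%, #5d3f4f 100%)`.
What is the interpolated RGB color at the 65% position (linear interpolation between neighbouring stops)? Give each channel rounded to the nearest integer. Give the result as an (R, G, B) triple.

65% lies between the 36% and 100% stops, so the local fraction is t = (65 − 36)/(100 − 36) = 29/64 ≈ 0.4531.
#78e0b4 → (120, 224, 180); #5d3f4f → (93, 63, 79).
R = 120 + 0.4531 × (93 − 120) = 107.766 → 108
G = 224 + 0.4531 × (63 − 224) = 151.051 → 151
B = 180 + 0.4531 × (79 − 180) = 134.237 → 134

(108, 151, 134)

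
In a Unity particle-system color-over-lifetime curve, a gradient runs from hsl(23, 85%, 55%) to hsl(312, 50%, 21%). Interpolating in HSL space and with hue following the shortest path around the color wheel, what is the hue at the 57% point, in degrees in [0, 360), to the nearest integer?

Hue: 312 − 23 = 289°, but |289| > 180 so the shorter arc goes the other way: Δh = 289 − 360 = -71°.
H = 23 + 0.57 × (-71) = -17.47 → -17 → -17 mod 360 = 343°

343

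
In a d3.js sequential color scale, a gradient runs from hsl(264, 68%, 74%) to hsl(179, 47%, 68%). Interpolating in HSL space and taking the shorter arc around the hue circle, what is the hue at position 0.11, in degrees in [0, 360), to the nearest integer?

255

Hue arc: Δh = 179 − 264 = -85° (|Δh| ≤ 180, already the shorter path).
H = 264 + 0.11 × (-85) = 254.65 → 255°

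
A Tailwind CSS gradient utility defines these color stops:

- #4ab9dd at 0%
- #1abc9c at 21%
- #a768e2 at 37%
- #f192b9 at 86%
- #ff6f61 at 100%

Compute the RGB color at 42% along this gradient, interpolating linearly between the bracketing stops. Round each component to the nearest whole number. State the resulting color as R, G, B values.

(175, 108, 222)

42% lies between the 37% and 86% stops, so the local fraction is t = (42 − 37)/(86 − 37) = 5/49 ≈ 0.102.
#a768e2 → (167, 104, 226); #f192b9 → (241, 146, 185).
R = 167 + 0.102 × (241 − 167) = 174.548 → 175
G = 104 + 0.102 × (146 − 104) = 108.284 → 108
B = 226 + 0.102 × (185 − 226) = 221.818 → 222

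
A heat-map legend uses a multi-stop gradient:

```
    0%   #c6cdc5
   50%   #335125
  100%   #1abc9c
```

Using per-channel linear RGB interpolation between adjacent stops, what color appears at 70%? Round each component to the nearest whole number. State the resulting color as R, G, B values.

70% lies between the 50% and 100% stops, so the local fraction is t = (70 − 50)/(100 − 50) = 20/50 ≈ 0.4.
#335125 → (51, 81, 37); #1abc9c → (26, 188, 156).
R = 51 + 0.4 × (26 − 51) = 41 → 41
G = 81 + 0.4 × (188 − 81) = 123.8 → 124
B = 37 + 0.4 × (156 − 37) = 84.6 → 85

(41, 124, 85)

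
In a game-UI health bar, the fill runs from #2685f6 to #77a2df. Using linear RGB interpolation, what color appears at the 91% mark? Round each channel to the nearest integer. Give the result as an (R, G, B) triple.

(112, 159, 225)

#2685f6 → (38, 133, 246); #77a2df → (119, 162, 223).
91% corresponds to t = 0.91.
R = 38 + 0.91 × (119 − 38) = 38 + 0.91 × 81 = 111.71 → 112
G = 133 + 0.91 × (162 − 133) = 133 + 0.91 × 29 = 159.39 → 159
B = 246 + 0.91 × (223 − 246) = 246 + 0.91 × -23 = 225.07 → 225
So the blended color is (112, 159, 225), about #709fe1.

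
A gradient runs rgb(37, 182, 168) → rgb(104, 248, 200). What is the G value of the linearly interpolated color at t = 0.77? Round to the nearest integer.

G = 182 + 0.77 × (248 − 182) = 232.82 → 233

233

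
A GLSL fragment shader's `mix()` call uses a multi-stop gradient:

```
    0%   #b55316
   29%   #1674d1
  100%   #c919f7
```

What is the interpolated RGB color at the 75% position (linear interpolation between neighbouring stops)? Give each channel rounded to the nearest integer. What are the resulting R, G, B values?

(138, 57, 234)

75% lies between the 29% and 100% stops, so the local fraction is t = (75 − 29)/(100 − 29) = 46/71 ≈ 0.6479.
#1674d1 → (22, 116, 209); #c919f7 → (201, 25, 247).
R = 22 + 0.6479 × (201 − 22) = 137.974 → 138
G = 116 + 0.6479 × (25 − 116) = 57.041 → 57
B = 209 + 0.6479 × (247 − 209) = 233.62 → 234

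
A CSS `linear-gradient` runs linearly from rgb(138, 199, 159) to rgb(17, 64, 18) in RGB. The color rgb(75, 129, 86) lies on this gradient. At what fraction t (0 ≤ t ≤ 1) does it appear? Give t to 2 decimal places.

Invert the lerp on the B channel (largest span, 141): t = (86 − 159) / (18 − 159) = -73/-141 = 0.51773.
Check on R: (75 − 138)/(17 − 138) = 0.5207 ✓

0.52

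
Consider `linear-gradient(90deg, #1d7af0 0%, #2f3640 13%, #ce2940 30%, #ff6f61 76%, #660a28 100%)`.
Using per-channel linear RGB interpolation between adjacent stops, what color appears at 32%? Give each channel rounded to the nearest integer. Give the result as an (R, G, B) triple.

(208, 44, 65)

32% lies between the 30% and 76% stops, so the local fraction is t = (32 − 30)/(76 − 30) = 2/46 ≈ 0.0435.
#ce2940 → (206, 41, 64); #ff6f61 → (255, 111, 97).
R = 206 + 0.0435 × (255 − 206) = 208.131 → 208
G = 41 + 0.0435 × (111 − 41) = 44.045 → 44
B = 64 + 0.0435 × (97 − 64) = 65.436 → 65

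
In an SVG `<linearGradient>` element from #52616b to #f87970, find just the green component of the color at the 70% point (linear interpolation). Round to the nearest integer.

G₁ = 97 (from #52616b), G₂ = 121 (from #f87970).
G = 97 + 0.7 × (121 − 97) = 113.8 → 114

114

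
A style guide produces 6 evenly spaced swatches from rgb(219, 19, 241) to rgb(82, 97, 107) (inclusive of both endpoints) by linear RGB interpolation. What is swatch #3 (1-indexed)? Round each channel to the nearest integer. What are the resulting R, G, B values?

With 6 swatches and endpoints inclusive, swatch 3 sits at t = (3 − 1)/(6 − 1) = 2/5 ≈ 0.4.
R = 219 + 0.4 × (82 − 219) = 164.2 → 164
G = 19 + 0.4 × (97 − 19) = 50.2 → 50
B = 241 + 0.4 × (107 − 241) = 187.4 → 187

(164, 50, 187)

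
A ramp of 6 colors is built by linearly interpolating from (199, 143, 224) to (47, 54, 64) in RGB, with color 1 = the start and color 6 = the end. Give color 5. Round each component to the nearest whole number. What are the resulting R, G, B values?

(77, 72, 96)

With 6 swatches and endpoints inclusive, swatch 5 sits at t = (5 − 1)/(6 − 1) = 4/5 ≈ 0.8.
R = 199 + 0.8 × (47 − 199) = 77.4 → 77
G = 143 + 0.8 × (54 − 143) = 71.8 → 72
B = 224 + 0.8 × (64 − 224) = 96 → 96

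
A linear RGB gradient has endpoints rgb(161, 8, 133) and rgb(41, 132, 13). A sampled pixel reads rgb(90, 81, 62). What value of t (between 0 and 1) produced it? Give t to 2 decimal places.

0.59

Invert the lerp on the G channel (largest span, 124): t = (81 − 8) / (132 − 8) = 73/124 = 0.58871.
Check on R: (90 − 161)/(41 − 161) = 0.5917 ✓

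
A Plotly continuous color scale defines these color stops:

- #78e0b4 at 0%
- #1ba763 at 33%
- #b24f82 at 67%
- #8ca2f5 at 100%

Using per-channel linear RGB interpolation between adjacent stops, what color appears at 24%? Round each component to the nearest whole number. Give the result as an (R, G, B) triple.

(52, 183, 121)

24% lies between the 0% and 33% stops, so the local fraction is t = (24 − 0)/(33 − 0) = 24/33 ≈ 0.7273.
#78e0b4 → (120, 224, 180); #1ba763 → (27, 167, 99).
R = 120 + 0.7273 × (27 − 120) = 52.361 → 52
G = 224 + 0.7273 × (167 − 224) = 182.544 → 183
B = 180 + 0.7273 × (99 − 180) = 121.089 → 121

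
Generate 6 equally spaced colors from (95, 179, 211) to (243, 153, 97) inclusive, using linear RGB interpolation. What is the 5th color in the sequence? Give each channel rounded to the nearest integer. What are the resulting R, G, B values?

With 6 swatches and endpoints inclusive, swatch 5 sits at t = (5 − 1)/(6 − 1) = 4/5 ≈ 0.8.
R = 95 + 0.8 × (243 − 95) = 213.4 → 213
G = 179 + 0.8 × (153 − 179) = 158.2 → 158
B = 211 + 0.8 × (97 − 211) = 119.8 → 120

(213, 158, 120)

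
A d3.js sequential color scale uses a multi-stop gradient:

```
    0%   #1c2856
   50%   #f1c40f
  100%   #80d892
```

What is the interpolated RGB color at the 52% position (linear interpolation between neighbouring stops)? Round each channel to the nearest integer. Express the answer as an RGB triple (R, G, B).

52% lies between the 50% and 100% stops, so the local fraction is t = (52 − 50)/(100 − 50) = 2/50 ≈ 0.04.
#f1c40f → (241, 196, 15); #80d892 → (128, 216, 146).
R = 241 + 0.04 × (128 − 241) = 236.48 → 236
G = 196 + 0.04 × (216 − 196) = 196.8 → 197
B = 15 + 0.04 × (146 − 15) = 20.24 → 20

(236, 197, 20)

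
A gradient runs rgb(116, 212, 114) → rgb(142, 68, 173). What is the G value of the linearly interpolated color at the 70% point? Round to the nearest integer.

111

G = 212 + 0.7 × (68 − 212) = 111.2 → 111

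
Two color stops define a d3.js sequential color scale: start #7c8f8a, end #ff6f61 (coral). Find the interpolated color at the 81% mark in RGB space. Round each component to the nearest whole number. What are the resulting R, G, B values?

#7c8f8a → (124, 143, 138); #ff6f61 → (255, 111, 97).
81% corresponds to t = 0.81.
R = 124 + 0.81 × (255 − 124) = 124 + 0.81 × 131 = 230.11 → 230
G = 143 + 0.81 × (111 − 143) = 143 + 0.81 × -32 = 117.08 → 117
B = 138 + 0.81 × (97 − 138) = 138 + 0.81 × -41 = 104.79 → 105
So the blended color is (230, 117, 105), about #e67569.

(230, 117, 105)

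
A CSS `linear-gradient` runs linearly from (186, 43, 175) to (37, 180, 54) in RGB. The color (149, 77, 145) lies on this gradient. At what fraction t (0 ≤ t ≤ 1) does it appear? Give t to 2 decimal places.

0.25

Invert the lerp on the R channel (largest span, 149): t = (149 − 186) / (37 − 186) = -37/-149 = 0.24832.
Check on G: (77 − 43)/(180 − 43) = 0.2482 ✓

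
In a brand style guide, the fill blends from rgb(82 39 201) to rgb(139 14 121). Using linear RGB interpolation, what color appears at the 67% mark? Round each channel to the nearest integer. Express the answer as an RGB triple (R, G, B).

67% corresponds to t = 0.67.
R = 82 + 0.67 × (139 − 82) = 82 + 0.67 × 57 = 120.19 → 120
G = 39 + 0.67 × (14 − 39) = 39 + 0.67 × -25 = 22.25 → 22
B = 201 + 0.67 × (121 − 201) = 201 + 0.67 × -80 = 147.4 → 147
So the blended color is (120, 22, 147), about #781693.

(120, 22, 147)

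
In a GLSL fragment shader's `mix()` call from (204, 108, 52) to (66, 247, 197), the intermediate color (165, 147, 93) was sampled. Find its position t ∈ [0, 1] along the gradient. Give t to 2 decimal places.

0.28

Invert the lerp on the B channel (largest span, 145): t = (93 − 52) / (197 − 52) = 41/145 = 0.28276.
Check on R: (165 − 204)/(66 − 204) = 0.2826 ✓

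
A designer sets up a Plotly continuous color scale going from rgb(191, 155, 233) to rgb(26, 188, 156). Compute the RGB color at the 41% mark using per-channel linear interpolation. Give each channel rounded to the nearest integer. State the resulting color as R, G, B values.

(123, 169, 201)

41% corresponds to t = 0.41.
R = 191 + 0.41 × (26 − 191) = 191 + 0.41 × -165 = 123.35 → 123
G = 155 + 0.41 × (188 − 155) = 155 + 0.41 × 33 = 168.53 → 169
B = 233 + 0.41 × (156 − 233) = 233 + 0.41 × -77 = 201.43 → 201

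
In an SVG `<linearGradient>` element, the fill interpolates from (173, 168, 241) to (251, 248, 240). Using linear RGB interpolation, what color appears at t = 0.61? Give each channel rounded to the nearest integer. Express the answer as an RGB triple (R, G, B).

R = 173 + 0.61 × (251 − 173) = 173 + 0.61 × 78 = 220.58 → 221
G = 168 + 0.61 × (248 − 168) = 168 + 0.61 × 80 = 216.8 → 217
B = 241 + 0.61 × (240 − 241) = 241 + 0.61 × -1 = 240.39 → 240

(221, 217, 240)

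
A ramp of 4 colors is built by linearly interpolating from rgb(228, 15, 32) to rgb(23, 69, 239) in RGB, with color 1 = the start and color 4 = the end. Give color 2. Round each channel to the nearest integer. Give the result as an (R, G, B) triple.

With 4 swatches and endpoints inclusive, swatch 2 sits at t = (2 − 1)/(4 − 1) = 1/3 ≈ 0.3333.
R = 228 + 0.3333 × (23 − 228) = 159.673 → 160
G = 15 + 0.3333 × (69 − 15) = 32.998 → 33
B = 32 + 0.3333 × (239 − 32) = 100.993 → 101

(160, 33, 101)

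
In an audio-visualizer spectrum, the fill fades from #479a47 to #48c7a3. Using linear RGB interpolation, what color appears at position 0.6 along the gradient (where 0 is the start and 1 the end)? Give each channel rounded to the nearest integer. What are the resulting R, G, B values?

#479a47 → (71, 154, 71); #48c7a3 → (72, 199, 163).
R = 71 + 0.6 × (72 − 71) = 71 + 0.6 × 1 = 71.6 → 72
G = 154 + 0.6 × (199 − 154) = 154 + 0.6 × 45 = 181 → 181
B = 71 + 0.6 × (163 − 71) = 71 + 0.6 × 92 = 126.2 → 126
So the blended color is (72, 181, 126), about #48b57e.

(72, 181, 126)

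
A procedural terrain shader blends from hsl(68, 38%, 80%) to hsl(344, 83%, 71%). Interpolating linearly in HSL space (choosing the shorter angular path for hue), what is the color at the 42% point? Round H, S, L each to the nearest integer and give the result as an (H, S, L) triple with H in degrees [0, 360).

(33, 57, 76)

Hue: 344 − 68 = 276°, but |276| > 180 so the shorter arc goes the other way: Δh = 276 − 360 = -84°.
H = 68 + 0.42 × (-84) = 32.72 → 33°
S = 38 + 0.42 × (83 − 38) = 56.9 → 57%
L = 80 + 0.42 × (71 − 80) = 76.22 → 76%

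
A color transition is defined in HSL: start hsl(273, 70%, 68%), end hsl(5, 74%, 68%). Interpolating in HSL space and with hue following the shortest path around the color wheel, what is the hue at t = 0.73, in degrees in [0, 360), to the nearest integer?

Hue: 5 − 273 = -268°, but |-268| > 180 so the shorter arc goes the other way: Δh = -268 + 360 = 92°.
H = 273 + 0.73 × (92) = 340.16 → 340°

340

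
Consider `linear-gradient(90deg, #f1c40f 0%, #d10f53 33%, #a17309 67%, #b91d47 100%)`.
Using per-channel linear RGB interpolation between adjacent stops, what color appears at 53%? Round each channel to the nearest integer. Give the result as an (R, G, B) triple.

(181, 74, 39)

53% lies between the 33% and 67% stops, so the local fraction is t = (53 − 33)/(67 − 33) = 20/34 ≈ 0.5882.
#d10f53 → (209, 15, 83); #a17309 → (161, 115, 9).
R = 209 + 0.5882 × (161 − 209) = 180.766 → 181
G = 15 + 0.5882 × (115 − 15) = 73.82 → 74
B = 83 + 0.5882 × (9 − 83) = 39.473 → 39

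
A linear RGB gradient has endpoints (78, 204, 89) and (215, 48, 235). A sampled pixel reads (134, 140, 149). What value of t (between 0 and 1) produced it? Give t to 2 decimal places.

0.41

Invert the lerp on the G channel (largest span, 156): t = (140 − 204) / (48 − 204) = -64/-156 = 0.41026.
Check on R: (134 − 78)/(215 − 78) = 0.4088 ✓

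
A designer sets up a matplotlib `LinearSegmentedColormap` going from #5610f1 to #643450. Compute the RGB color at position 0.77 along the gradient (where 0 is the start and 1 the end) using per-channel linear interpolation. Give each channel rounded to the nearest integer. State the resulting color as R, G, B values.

(97, 44, 117)

#5610f1 → (86, 16, 241); #643450 → (100, 52, 80).
R = 86 + 0.77 × (100 − 86) = 86 + 0.77 × 14 = 96.78 → 97
G = 16 + 0.77 × (52 − 16) = 16 + 0.77 × 36 = 43.72 → 44
B = 241 + 0.77 × (80 − 241) = 241 + 0.77 × -161 = 117.03 → 117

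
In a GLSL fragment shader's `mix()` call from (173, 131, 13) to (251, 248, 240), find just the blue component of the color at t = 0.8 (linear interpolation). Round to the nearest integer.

195

B = 13 + 0.8 × (240 − 13) = 194.6 → 195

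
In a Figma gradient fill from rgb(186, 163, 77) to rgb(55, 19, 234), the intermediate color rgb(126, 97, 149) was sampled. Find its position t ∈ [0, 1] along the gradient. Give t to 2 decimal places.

0.46

Invert the lerp on the B channel (largest span, 157): t = (149 − 77) / (234 − 77) = 72/157 = 0.4586.
Check on R: (126 − 186)/(55 − 186) = 0.458 ✓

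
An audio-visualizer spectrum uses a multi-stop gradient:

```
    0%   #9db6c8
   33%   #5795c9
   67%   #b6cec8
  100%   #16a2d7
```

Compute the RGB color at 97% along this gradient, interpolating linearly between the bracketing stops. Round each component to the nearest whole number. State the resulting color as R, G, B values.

(37, 166, 214)

97% lies between the 67% and 100% stops, so the local fraction is t = (97 − 67)/(100 − 67) = 30/33 ≈ 0.9091.
#b6cec8 → (182, 206, 200); #16a2d7 → (22, 162, 215).
R = 182 + 0.9091 × (22 − 182) = 36.544 → 37
G = 206 + 0.9091 × (162 − 206) = 166 → 166
B = 200 + 0.9091 × (215 − 200) = 213.637 → 214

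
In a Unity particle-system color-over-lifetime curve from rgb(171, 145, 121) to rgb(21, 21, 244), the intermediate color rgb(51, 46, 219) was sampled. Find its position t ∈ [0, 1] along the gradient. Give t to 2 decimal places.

Invert the lerp on the R channel (largest span, 150): t = (51 − 171) / (21 − 171) = -120/-150 = 0.8.
Check on G: (46 − 145)/(21 − 145) = 0.7984 ✓

0.80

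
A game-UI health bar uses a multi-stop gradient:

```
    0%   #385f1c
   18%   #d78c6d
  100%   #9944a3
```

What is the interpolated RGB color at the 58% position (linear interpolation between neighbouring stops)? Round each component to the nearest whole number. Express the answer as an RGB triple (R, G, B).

(185, 105, 135)

58% lies between the 18% and 100% stops, so the local fraction is t = (58 − 18)/(100 − 18) = 40/82 ≈ 0.4878.
#d78c6d → (215, 140, 109); #9944a3 → (153, 68, 163).
R = 215 + 0.4878 × (153 − 215) = 184.756 → 185
G = 140 + 0.4878 × (68 − 140) = 104.878 → 105
B = 109 + 0.4878 × (163 − 109) = 135.341 → 135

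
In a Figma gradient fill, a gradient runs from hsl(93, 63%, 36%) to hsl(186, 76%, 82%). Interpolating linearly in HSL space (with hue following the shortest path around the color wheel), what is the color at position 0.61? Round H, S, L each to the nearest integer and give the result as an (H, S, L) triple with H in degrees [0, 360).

Hue arc: Δh = 186 − 93 = 93° (|Δh| ≤ 180, already the shorter path).
H = 93 + 0.61 × (93) = 149.73 → 150°
S = 63 + 0.61 × (76 − 63) = 70.93 → 71%
L = 36 + 0.61 × (82 − 36) = 64.06 → 64%

(150, 71, 64)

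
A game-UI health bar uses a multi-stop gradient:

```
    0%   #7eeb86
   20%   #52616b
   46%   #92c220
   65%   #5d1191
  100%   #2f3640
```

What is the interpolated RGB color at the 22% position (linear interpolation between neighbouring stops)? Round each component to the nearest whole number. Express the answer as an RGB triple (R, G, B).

22% lies between the 20% and 46% stops, so the local fraction is t = (22 − 20)/(46 − 20) = 2/26 ≈ 0.0769.
#52616b → (82, 97, 107); #92c220 → (146, 194, 32).
R = 82 + 0.0769 × (146 − 82) = 86.922 → 87
G = 97 + 0.0769 × (194 − 97) = 104.459 → 104
B = 107 + 0.0769 × (32 − 107) = 101.233 → 101

(87, 104, 101)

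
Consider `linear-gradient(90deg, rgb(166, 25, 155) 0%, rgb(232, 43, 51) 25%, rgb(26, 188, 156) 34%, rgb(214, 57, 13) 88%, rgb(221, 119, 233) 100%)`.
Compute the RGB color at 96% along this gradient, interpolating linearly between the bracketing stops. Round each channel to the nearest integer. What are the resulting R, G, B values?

(219, 98, 160)

96% lies between the 88% and 100% stops, so the local fraction is t = (96 − 88)/(100 − 88) = 8/12 ≈ 0.6667.
R = 214 + 0.6667 × (221 − 214) = 218.667 → 219
G = 57 + 0.6667 × (119 − 57) = 98.335 → 98
B = 13 + 0.6667 × (233 − 13) = 159.674 → 160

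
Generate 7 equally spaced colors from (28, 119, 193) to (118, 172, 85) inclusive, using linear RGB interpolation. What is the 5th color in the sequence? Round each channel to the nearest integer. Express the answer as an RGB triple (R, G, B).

(88, 154, 121)

With 7 swatches and endpoints inclusive, swatch 5 sits at t = (5 − 1)/(7 − 1) = 4/6 ≈ 0.6667.
R = 28 + 0.6667 × (118 − 28) = 88.003 → 88
G = 119 + 0.6667 × (172 − 119) = 154.335 → 154
B = 193 + 0.6667 × (85 − 193) = 120.996 → 121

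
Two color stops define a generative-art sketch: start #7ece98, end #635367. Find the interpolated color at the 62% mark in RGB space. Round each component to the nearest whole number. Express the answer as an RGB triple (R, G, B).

(109, 130, 122)

#7ece98 → (126, 206, 152); #635367 → (99, 83, 103).
62% corresponds to t = 0.62.
R = 126 + 0.62 × (99 − 126) = 126 + 0.62 × -27 = 109.26 → 109
G = 206 + 0.62 × (83 − 206) = 206 + 0.62 × -123 = 129.74 → 130
B = 152 + 0.62 × (103 − 152) = 152 + 0.62 × -49 = 121.62 → 122
So the blended color is (109, 130, 122), about #6d827a.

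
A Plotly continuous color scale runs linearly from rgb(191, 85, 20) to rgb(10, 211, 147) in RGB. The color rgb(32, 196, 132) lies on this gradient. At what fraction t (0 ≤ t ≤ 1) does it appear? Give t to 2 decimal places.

0.88

Invert the lerp on the R channel (largest span, 181): t = (32 − 191) / (10 − 191) = -159/-181 = 0.87845.
Check on G: (196 − 85)/(211 − 85) = 0.881 ✓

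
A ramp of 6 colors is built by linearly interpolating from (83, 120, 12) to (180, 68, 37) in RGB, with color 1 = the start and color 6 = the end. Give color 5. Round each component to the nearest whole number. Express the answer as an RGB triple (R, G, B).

(161, 78, 32)

With 6 swatches and endpoints inclusive, swatch 5 sits at t = (5 − 1)/(6 − 1) = 4/5 ≈ 0.8.
R = 83 + 0.8 × (180 − 83) = 160.6 → 161
G = 120 + 0.8 × (68 − 120) = 78.4 → 78
B = 12 + 0.8 × (37 − 12) = 32 → 32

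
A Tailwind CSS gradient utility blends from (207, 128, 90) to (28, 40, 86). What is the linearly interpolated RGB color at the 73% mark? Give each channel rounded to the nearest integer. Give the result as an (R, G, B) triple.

73% corresponds to t = 0.73.
R = 207 + 0.73 × (28 − 207) = 207 + 0.73 × -179 = 76.33 → 76
G = 128 + 0.73 × (40 − 128) = 128 + 0.73 × -88 = 63.76 → 64
B = 90 + 0.73 × (86 − 90) = 90 + 0.73 × -4 = 87.08 → 87
So the blended color is (76, 64, 87), about #4c4057.

(76, 64, 87)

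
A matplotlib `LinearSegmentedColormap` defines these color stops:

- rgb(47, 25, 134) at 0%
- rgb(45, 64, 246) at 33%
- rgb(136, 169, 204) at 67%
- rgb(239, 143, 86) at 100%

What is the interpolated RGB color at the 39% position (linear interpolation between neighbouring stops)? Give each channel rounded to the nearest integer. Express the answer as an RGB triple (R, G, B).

39% lies between the 33% and 67% stops, so the local fraction is t = (39 − 33)/(67 − 33) = 6/34 ≈ 0.1765.
R = 45 + 0.1765 × (136 − 45) = 61.061 → 61
G = 64 + 0.1765 × (169 − 64) = 82.532 → 83
B = 246 + 0.1765 × (204 − 246) = 238.587 → 239

(61, 83, 239)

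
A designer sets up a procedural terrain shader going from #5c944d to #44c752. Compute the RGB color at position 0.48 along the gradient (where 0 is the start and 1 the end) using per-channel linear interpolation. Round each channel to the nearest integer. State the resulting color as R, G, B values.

(80, 172, 79)

#5c944d → (92, 148, 77); #44c752 → (68, 199, 82).
R = 92 + 0.48 × (68 − 92) = 92 + 0.48 × -24 = 80.48 → 80
G = 148 + 0.48 × (199 − 148) = 148 + 0.48 × 51 = 172.48 → 172
B = 77 + 0.48 × (82 − 77) = 77 + 0.48 × 5 = 79.4 → 79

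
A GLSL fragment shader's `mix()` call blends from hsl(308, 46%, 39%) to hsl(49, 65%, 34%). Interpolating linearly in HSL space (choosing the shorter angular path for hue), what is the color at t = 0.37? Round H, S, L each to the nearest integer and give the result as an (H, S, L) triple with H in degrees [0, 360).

Hue: 49 − 308 = -259°, but |-259| > 180 so the shorter arc goes the other way: Δh = -259 + 360 = 101°.
H = 308 + 0.37 × (101) = 345.37 → 345°
S = 46 + 0.37 × (65 − 46) = 53.03 → 53%
L = 39 + 0.37 × (34 − 39) = 37.15 → 37%

(345, 53, 37)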